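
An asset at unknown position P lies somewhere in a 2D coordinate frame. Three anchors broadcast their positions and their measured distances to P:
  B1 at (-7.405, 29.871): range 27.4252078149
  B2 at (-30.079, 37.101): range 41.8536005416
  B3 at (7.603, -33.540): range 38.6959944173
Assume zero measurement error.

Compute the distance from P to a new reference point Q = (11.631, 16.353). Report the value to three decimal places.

eq1: (x + 7.405)² + (y − 29.871)² = 27.4252078149²
eq2: (x + 30.079)² + (y − 37.101)² = 41.8536005416²
eq3: (x − 7.603)² + (y + 33.540)² = 38.6959944173²
eq2−eq3, eq2−eq1 (x²,y² cancel):
  75.364·x − 141.282·y = -844.149339
  45.348·x − 14.460·y = -334.537921
det = 75.364·-14.460 − -141.282·45.348 = 5317.092696
x = (-844.149339·-14.460 − -141.282·-334.537921) / 5317.092696 = -6.593413
y = (75.364·-334.537921 − -844.149339·45.348) / 5317.092696 = 2.457803
|P − Q| = √((-6.593413 − 11.631)² + (2.457803 − 16.353)²) = 22.917367

22.917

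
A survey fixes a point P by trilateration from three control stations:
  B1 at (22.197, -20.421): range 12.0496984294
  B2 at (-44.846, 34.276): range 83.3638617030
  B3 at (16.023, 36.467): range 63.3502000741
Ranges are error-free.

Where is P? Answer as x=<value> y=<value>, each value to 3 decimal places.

x=11.944 y=-26.752

eq1: (x − 22.197)² + (y + 20.421)² = 12.0496984294²
eq2: (x + 44.846)² + (y − 34.276)² = 83.3638617030²
eq3: (x − 16.023)² + (y − 36.467)² = 63.3502000741²
eq3−eq1, eq3−eq2 (x²,y² cancel):
  12.348·x − 113.776·y = 3191.198049
  -121.738·x − 4.382·y = -1336.856315
det = 12.348·-4.382 − -113.776·-121.738 = -13904.971624
x = (3191.198049·-4.382 − -113.776·-1336.856315) / -13904.971624 = 11.944361
y = (12.348·-1336.856315 − 3191.198049·-121.738) / -13904.971624 = -26.751767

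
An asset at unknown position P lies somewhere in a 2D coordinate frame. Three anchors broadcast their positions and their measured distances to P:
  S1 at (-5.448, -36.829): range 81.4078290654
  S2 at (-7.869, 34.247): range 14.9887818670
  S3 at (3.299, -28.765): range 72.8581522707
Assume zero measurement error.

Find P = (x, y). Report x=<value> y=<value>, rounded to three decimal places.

x=3.432 y=44.093

eq1: (x + 5.448)² + (y + 36.829)² = 81.4078290654²
eq2: (x + 7.869)² + (y − 34.247)² = 14.9887818670²
eq3: (x − 3.299)² + (y + 28.765)² = 72.8581522707²
eq3−eq2, eq3−eq1 (x²,y² cancel):
  -22.336·x + 126.024·y = 5480.116314
  -17.494·x − 16.128·y = -771.176962
det = -22.336·-16.128 − 126.024·-17.494 = 2564.898864
x = (5480.116314·-16.128 − 126.024·-771.176962) / 2564.898864 = 3.432295
y = (-22.336·-771.176962 − 5480.116314·-17.494) / 2564.898864 = 44.093030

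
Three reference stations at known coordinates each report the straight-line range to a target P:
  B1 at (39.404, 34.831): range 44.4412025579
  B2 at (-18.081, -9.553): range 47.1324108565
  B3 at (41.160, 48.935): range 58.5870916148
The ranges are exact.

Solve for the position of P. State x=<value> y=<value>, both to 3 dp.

x=29.037 y=-8.384

eq1: (x − 39.404)² + (y − 34.831)² = 44.4412025579²
eq2: (x + 18.081)² + (y + 9.553)² = 47.1324108565²
eq3: (x − 41.160)² + (y − 48.935)² = 58.5870916148²
eq3−eq2, eq3−eq1 (x²,y² cancel):
  -118.482·x − 116.976·y = -2459.614304
  -3.512·x − 28.208·y = 134.520771
det = -118.482·-28.208 − -116.976·-3.512 = 2931.320544
x = (-2459.614304·-28.208 − -116.976·134.520771) / 2931.320544 = 29.036914
y = (-118.482·134.520771 − -2459.614304·-3.512) / 2931.320544 = -8.384090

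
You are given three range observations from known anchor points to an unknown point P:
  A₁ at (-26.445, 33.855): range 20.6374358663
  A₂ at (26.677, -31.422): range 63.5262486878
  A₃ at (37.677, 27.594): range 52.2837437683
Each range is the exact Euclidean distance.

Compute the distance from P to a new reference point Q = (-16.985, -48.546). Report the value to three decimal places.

66.289

eq1: (x + 26.445)² + (y − 33.855)² = 20.6374358663²
eq2: (x − 26.677)² + (y + 31.422)² = 63.5262486878²
eq3: (x − 37.677)² + (y − 27.594)² = 52.2837437683²
eq3−eq1, eq3−eq2 (x²,y² cancel):
  -128.244·x + 12.522·y = 1972.199988
  -22.000·x − 118.032·y = -1783.975162
det = -128.244·-118.032 − 12.522·-22.000 = 15412.379808
x = (1972.199988·-118.032 − 12.522·-1783.975162) / 15412.379808 = -13.654204
y = (-128.244·-1783.975162 − 1972.199988·-22.000) / 15412.379808 = 17.659344
|P − Q| = √((-13.654204 − -16.985)² + (17.659344 − -48.546)²) = 66.289077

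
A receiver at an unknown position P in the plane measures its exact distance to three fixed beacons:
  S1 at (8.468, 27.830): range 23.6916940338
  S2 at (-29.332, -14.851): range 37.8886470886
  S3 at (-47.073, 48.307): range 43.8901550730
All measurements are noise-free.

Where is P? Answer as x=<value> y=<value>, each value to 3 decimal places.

eq1: (x − 8.468)² + (y − 27.830)² = 23.6916940338²
eq2: (x + 29.332)² + (y + 14.851)² = 37.8886470886²
eq3: (x + 47.073)² + (y − 48.307)² = 43.8901550730²
eq1−eq3, eq1−eq2 (x²,y² cancel):
  -111.082·x + 40.954·y = 2338.168308
  -75.600·x − 85.362·y = -639.550711
det = -111.082·-85.362 − 40.954·-75.600 = 12578.304084
x = (2338.168308·-85.362 − 40.954·-639.550711) / 12578.304084 = -13.785528
y = (-111.082·-639.550711 − 2338.168308·-75.600) / 12578.304084 = 19.701233

x=-13.786 y=19.701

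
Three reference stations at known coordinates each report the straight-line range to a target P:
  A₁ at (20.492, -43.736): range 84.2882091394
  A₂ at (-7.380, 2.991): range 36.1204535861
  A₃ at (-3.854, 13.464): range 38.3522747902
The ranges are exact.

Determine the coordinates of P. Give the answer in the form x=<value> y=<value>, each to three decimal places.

eq1: (x − 20.492)² + (y + 43.736)² = 84.2882091394²
eq2: (x + 7.380)² + (y − 2.991)² = 36.1204535861²
eq3: (x + 3.854)² + (y − 13.464)² = 38.3522747902²
eq1−eq2, eq1−eq3 (x²,y² cancel):
  -55.744·x + 93.454·y = 3530.465754
  -48.692·x + 114.400·y = 3496.978070
det = -55.744·114.400 − 93.454·-48.692 = -1826.651432
x = (3530.465754·114.400 − 93.454·3496.978070) / -1826.651432 = -42.196717
y = (-55.744·3496.978070 − 3530.465754·-48.692) / -1826.651432 = 12.607828

x=-42.197 y=12.608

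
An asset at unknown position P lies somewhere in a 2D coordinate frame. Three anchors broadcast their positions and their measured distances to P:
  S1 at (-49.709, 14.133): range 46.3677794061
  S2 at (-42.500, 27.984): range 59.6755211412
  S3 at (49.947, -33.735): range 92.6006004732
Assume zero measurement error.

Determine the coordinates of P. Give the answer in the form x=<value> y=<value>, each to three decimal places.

x=-42.631 y=-31.691

eq1: (x + 49.709)² + (y − 14.133)² = 46.3677794061²
eq2: (x + 42.500)² + (y − 27.984)² = 59.6755211412²
eq3: (x − 49.947)² + (y + 33.735)² = 92.6006004732²
eq1−eq3, eq1−eq2 (x²,y² cancel):
  199.312·x − 95.736·y = -5462.873577
  14.418·x + 27.702·y = -1492.568970
det = 199.312·27.702 − -95.736·14.418 = 6901.662672
x = (-5462.873577·27.702 − -95.736·-1492.568970) / 6901.662672 = -42.631047
y = (199.312·-1492.568970 − -5462.873577·14.418) / 6901.662672 = -31.691377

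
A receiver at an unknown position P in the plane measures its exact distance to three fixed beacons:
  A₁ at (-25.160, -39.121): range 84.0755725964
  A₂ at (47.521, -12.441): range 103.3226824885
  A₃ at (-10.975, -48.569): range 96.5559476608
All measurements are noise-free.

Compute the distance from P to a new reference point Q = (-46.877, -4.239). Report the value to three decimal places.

eq1: (x + 25.160)² + (y + 39.121)² = 84.0755725964²
eq2: (x − 47.521)² + (y + 12.441)² = 103.3226824885²
eq3: (x + 10.975)² + (y + 48.569)² = 96.5559476608²
eq1−eq2, eq1−eq3 (x²,y² cancel):
  145.362·x + 53.360·y = -3357.329128
  28.370·x − 18.896·y = -1938.428976
det = 145.362·-18.896 − 53.360·28.370 = -4260.583552
x = (-3357.329128·-18.896 − 53.360·-1938.428976) / -4260.583552 = -39.167090
y = (145.362·-1938.428976 − -3357.329128·28.370) / -4260.583552 = 43.779563
|P − Q| = √((-39.167090 − -46.877)² + (43.779563 − -4.239)²) = 48.633580

48.634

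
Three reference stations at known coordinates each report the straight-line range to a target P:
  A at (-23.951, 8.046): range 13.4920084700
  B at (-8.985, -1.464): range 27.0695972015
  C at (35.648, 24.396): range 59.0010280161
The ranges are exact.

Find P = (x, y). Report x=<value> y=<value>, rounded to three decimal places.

eq1: (x + 23.951)² + (y − 8.046)² = 13.4920084700²
eq2: (x + 8.985)² + (y + 1.464)² = 27.0695972015²
eq3: (x − 35.648)² + (y − 24.396)² = 59.0010280161²
eq2−eq1, eq2−eq3 (x²,y² cancel):
  -29.932·x + 19.020·y = 1106.243796
  89.266·x + 51.720·y = -965.287015
det = -29.932·51.720 − 19.020·89.266 = -3245.922360
x = (1106.243796·51.720 − 19.020·-965.287015) / -3245.922360 = -23.282962
y = (-29.932·-965.287015 − 1106.243796·89.266) / -3245.922360 = 21.521460

x=-23.283 y=21.521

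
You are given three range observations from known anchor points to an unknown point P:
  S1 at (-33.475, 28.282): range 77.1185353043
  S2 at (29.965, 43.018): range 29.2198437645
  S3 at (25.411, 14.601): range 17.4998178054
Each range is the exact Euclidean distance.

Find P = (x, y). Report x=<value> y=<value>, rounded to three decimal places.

eq1: (x + 33.475)² + (y − 28.282)² = 77.1185353043²
eq2: (x − 29.965)² + (y − 43.018)² = 29.2198437645²
eq3: (x − 25.411)² + (y − 14.601)² = 17.4998178054²
eq2−eq3, eq2−eq1 (x²,y² cancel):
  -9.108·x − 56.834·y = -1341.985781
  -126.880·x − 29.472·y = -5921.471618
det = -9.108·-29.472 − -56.834·-126.880 = -6942.666944
x = (-1341.985781·-29.472 − -56.834·-5921.471618) / -6942.666944 = 42.777497
y = (-9.108·-5921.471618 − -1341.985781·-126.880) / -6942.666944 = 16.757018

x=42.777 y=16.757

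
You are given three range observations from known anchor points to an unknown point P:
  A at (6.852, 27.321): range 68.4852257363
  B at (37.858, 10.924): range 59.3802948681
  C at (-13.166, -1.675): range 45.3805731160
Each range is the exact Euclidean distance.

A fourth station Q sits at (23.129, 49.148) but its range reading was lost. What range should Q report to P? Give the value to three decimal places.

eq1: (x − 6.852)² + (y − 27.321)² = 68.4852257363²
eq2: (x − 37.858)² + (y − 10.924)² = 59.3802948681²
eq3: (x + 13.166)² + (y + 1.675)² = 45.3805731160²
eq3−eq2, eq3−eq1 (x²,y² cancel):
  102.048·x + 25.198·y = -90.210243
  40.036·x + 57.992·y = -2013.591964
det = 102.048·57.992 − 25.198·40.036 = 4909.140488
x = (-90.210243·57.992 − 25.198·-2013.591964) / 4909.140488 = 9.269854
y = (102.048·-2013.591964 − -90.210243·40.036) / 4909.140488 = -41.121532
|P − Q| = √((9.269854 − 23.129)² + (-41.121532 − 49.148)²) = 91.327237

91.327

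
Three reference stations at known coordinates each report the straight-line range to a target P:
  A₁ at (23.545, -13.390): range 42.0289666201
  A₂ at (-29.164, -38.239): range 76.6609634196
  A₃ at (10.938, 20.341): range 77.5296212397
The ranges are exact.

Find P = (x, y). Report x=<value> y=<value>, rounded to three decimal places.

eq1: (x − 23.545)² + (y + 13.390)² = 42.0289666201²
eq2: (x + 29.164)² + (y + 38.239)² = 76.6609634196²
eq3: (x − 10.938)² + (y − 20.341)² = 77.5296212397²
eq2−eq1, eq2−eq3 (x²,y² cancel):
  105.418·x + 49.698·y = 2531.368385
  80.204·x + 117.160·y = -1913.302749
det = 105.418·117.160 − 49.698·80.204 = 8364.794488
x = (2531.368385·117.160 − 49.698·-1913.302749) / 8364.794488 = 46.822721
y = (105.418·-1913.302749 − 2531.368385·80.204) / 8364.794488 = -48.384024

x=46.823 y=-48.384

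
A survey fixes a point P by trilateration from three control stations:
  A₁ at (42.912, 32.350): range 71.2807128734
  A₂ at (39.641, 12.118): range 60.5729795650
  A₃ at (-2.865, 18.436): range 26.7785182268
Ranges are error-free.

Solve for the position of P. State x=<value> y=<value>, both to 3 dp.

eq1: (x − 42.912)² + (y − 32.350)² = 71.2807128734²
eq2: (x − 39.641)² + (y − 12.118)² = 60.5729795650²
eq3: (x + 2.865)² + (y − 18.436)² = 26.7785182268²
eq2−eq1, eq2−eq3 (x²,y² cancel):
  6.542·x + 40.464·y = -242.146735
  -85.012·x + 12.636·y = 1581.836331
det = 6.542·12.636 − 40.464·-85.012 = 3522.590280
x = (-242.146735·12.636 − 40.464·1581.836331) / 3522.590280 = -19.039169
y = (6.542·1581.836331 − -242.146735·-85.012) / 3522.590280 = -2.906102

x=-19.039 y=-2.906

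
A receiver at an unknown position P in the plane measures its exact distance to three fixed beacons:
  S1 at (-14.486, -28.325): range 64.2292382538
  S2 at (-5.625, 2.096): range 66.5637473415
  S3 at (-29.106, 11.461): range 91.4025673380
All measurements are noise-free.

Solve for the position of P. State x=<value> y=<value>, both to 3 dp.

x=49.348 y=-35.436

eq1: (x + 14.486)² + (y + 28.325)² = 64.2292382538²
eq2: (x + 5.625)² + (y − 2.096)² = 66.5637473415²
eq3: (x + 29.106)² + (y − 11.461)² = 91.4025673380²
eq1−eq2, eq1−eq3 (x²,y² cancel):
  17.722·x + 60.842·y = -1281.453393
  -29.240·x + 79.572·y = -4262.670333
det = 17.722·79.572 − 60.842·-29.240 = 3189.195064
x = (-1281.453393·79.572 − 60.842·-4262.670333) / 3189.195064 = 49.348370
y = (17.722·-4262.670333 − -1281.453393·-29.240) / 3189.195064 = -35.436133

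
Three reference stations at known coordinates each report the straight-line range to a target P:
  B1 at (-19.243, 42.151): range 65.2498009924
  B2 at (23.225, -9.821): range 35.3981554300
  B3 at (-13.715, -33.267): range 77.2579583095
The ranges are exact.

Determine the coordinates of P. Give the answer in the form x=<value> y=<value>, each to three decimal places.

eq1: (x + 19.243)² + (y − 42.151)² = 65.2498009924²
eq2: (x − 23.225)² + (y + 9.821)² = 35.3981554300²
eq3: (x + 13.715)² + (y + 33.267)² = 77.2579583095²
eq3−eq2, eq3−eq1 (x²,y² cancel):
  73.880·x + 46.892·y = 4056.820866
  -11.056·x + 150.836·y = 2563.460929
det = 73.880·150.836 − 46.892·-11.056 = 11662.201632
x = (4056.820866·150.836 − 46.892·2563.460929) / 11662.201632 = 42.162607
y = (73.880·2563.460929 − 4056.820866·-11.056) / 11662.201632 = 20.085462

x=42.163 y=20.085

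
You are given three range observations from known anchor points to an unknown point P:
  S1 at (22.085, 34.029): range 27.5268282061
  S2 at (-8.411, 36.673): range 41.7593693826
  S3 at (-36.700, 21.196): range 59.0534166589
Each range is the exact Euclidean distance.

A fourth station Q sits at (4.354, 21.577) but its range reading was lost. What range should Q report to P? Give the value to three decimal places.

22.064

eq1: (x − 22.085)² + (y − 34.029)² = 27.5268282061²
eq2: (x + 8.411)² + (y − 36.673)² = 41.7593693826²
eq3: (x + 36.700)² + (y − 21.196)² = 59.0534166589²
eq2−eq1, eq2−eq3 (x²,y² cancel):
  60.992·x − 5.288·y = 1216.184876
  -56.578·x − 30.954·y = -1362.954522
det = 60.992·-30.954 − -5.288·-56.578 = -2187.130832
x = (1216.184876·-30.954 − -5.288·-1362.954522) / -2187.130832 = 20.507731
y = (60.992·-1362.954522 − 1216.184876·-56.578) / -2187.130832 = 6.547397
|P − Q| = √((20.507731 − 4.354)² + (6.547397 − 21.577)²) = 22.064269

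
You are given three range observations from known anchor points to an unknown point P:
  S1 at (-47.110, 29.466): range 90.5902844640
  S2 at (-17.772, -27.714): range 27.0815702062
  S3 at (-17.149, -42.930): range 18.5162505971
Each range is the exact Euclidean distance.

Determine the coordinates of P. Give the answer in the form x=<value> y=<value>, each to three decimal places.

eq1: (x + 47.110)² + (y − 29.466)² = 90.5902844640²
eq2: (x + 17.772)² + (y + 27.714)² = 27.0815702062²
eq3: (x + 17.149)² + (y + 42.930)² = 18.5162505971²
eq3−eq1, eq3−eq2 (x²,y² cancel):
  -59.922·x + 144.792·y = -6913.223948
  -1.246·x + 30.432·y = -1443.723230
det = -59.922·30.432 − 144.792·-1.246 = -1643.135472
x = (-6913.223948·30.432 − 144.792·-1443.723230) / -1643.135472 = 0.817740
y = (-59.922·-1443.723230 − -6913.223948·-1.246) / -1643.135472 = -47.407477

x=0.818 y=-47.407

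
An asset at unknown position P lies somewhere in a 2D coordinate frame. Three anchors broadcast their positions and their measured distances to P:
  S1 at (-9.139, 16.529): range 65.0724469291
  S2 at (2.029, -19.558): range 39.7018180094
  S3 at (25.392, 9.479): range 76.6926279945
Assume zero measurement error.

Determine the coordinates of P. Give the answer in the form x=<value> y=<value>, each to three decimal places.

x=-27.738 y=-45.829

eq1: (x + 9.139)² + (y − 16.529)² = 65.0724469291²
eq2: (x − 2.029)² + (y + 19.558)² = 39.7018180094²
eq3: (x − 25.392)² + (y − 9.479)² = 76.6926279945²
eq2−eq1, eq2−eq3 (x²,y² cancel):
  -22.336·x + 72.174·y = -2688.092039
  46.726·x + 58.074·y = -3957.551935
det = -22.336·58.074 − 72.174·46.726 = -4669.543188
x = (-2688.092039·58.074 − 72.174·-3957.551935) / -4669.543188 = -27.738066
y = (-22.336·-3957.551935 − -2688.092039·46.726) / -4669.543188 = -45.828823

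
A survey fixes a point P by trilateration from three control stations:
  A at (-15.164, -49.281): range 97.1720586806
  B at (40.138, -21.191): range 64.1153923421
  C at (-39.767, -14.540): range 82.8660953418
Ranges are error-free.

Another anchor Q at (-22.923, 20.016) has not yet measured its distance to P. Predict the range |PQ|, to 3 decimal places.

49.581

eq1: (x + 15.164)² + (y + 49.281)² = 97.1720586806²
eq2: (x − 40.138)² + (y + 21.191)² = 64.1153923421²
eq3: (x + 39.767)² + (y + 14.540)² = 82.8660953418²
eq1−eq2, eq1−eq3 (x²,y² cancel):
  110.604·x + 56.180·y = 4733.179121
  -49.206·x + 69.482·y = 1709.881263
det = 110.604·69.482 − 56.180·-49.206 = 10449.380208
x = (4733.179121·69.482 − 56.180·1709.881263) / 10449.380208 = 22.279754
y = (110.604·1709.881263 − 4733.179121·-49.206) / 10449.380208 = 40.387134
|P − Q| = √((22.279754 − -22.923)² + (40.387134 − 20.016)²) = 49.580965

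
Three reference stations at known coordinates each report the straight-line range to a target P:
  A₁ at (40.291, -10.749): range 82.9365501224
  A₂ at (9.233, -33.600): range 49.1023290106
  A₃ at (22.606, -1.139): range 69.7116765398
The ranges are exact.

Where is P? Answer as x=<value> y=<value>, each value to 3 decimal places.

x=-39.847 y=-32.113

eq1: (x − 40.291)² + (y + 10.749)² = 82.9365501224²
eq2: (x − 9.233)² + (y + 33.600)² = 49.1023290106²
eq3: (x − 22.606)² + (y + 1.139)² = 69.7116765398²
eq1−eq3, eq1−eq2 (x²,y² cancel):
  -35.370·x + 19.220·y = 792.176375
  -62.116·x − 45.702·y = 3942.735239
det = -35.370·-45.702 − 19.220·-62.116 = 2810.349260
x = (792.176375·-45.702 − 19.220·3942.735239) / 2810.349260 = -39.846797
y = (-35.370·3942.735239 − 792.176375·-62.116) / 2810.349260 = -32.112634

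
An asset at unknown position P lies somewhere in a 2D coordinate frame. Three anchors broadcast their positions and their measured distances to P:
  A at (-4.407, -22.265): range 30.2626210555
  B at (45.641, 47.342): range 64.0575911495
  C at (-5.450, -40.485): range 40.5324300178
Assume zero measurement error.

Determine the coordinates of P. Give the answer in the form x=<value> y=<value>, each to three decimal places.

eq1: (x + 4.407)² + (y + 22.265)² = 30.2626210555²
eq2: (x − 45.641)² + (y − 47.342)² = 64.0575911495²
eq3: (x + 5.450)² + (y + 40.485)² = 40.5324300178²
eq2−eq3, eq2−eq1 (x²,y² cancel):
  -102.182·x − 175.654·y = -195.131019
  -100.096·x − 139.214·y = -621.665220
det = -102.182·-139.214 − -175.654·-100.096 = -3357.097836
x = (-195.131019·-139.214 − -175.654·-621.665220) / -3357.097836 = 24.435693
y = (-102.182·-621.665220 − -195.131019·-100.096) / -3357.097836 = -13.103926

x=24.436 y=-13.104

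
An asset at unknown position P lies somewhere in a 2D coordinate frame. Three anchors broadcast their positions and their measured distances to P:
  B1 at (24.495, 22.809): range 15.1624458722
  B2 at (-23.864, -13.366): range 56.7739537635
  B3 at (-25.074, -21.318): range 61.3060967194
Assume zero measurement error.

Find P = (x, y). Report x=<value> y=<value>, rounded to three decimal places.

x=28.644 y=8.225

eq1: (x − 24.495)² + (y − 22.809)² = 15.1624458722²
eq2: (x + 23.864)² + (y + 13.366)² = 56.7739537635²
eq3: (x + 25.074)² + (y + 21.318)² = 61.3060967194²
eq3−eq1, eq3−eq2 (x²,y² cancel):
  99.138·x + 88.254·y = 3565.630636
  2.420·x + 15.904·y = 200.133521
det = 99.138·15.904 − 88.254·2.420 = 1363.116072
x = (3565.630636·15.904 − 88.254·200.133521) / 1363.116072 = 28.644080
y = (99.138·200.133521 − 3565.630636·2.420) / 1363.116072 = 8.225280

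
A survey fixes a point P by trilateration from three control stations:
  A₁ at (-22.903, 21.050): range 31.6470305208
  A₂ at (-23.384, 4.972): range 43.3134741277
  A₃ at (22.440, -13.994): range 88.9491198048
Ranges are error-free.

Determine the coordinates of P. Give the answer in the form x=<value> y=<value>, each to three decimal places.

x=-47.521 y=40.937

eq1: (x + 22.903)² + (y − 21.050)² = 31.6470305208²
eq2: (x + 23.384)² + (y − 4.972)² = 43.3134741277²
eq3: (x − 22.440)² + (y + 13.994)² = 88.9491198048²
eq1−eq3, eq1−eq2 (x²,y² cancel):
  90.686·x − 70.088·y = -7178.675646
  -0.962·x − 32.156·y = -1270.640169
det = 90.686·-32.156 − -70.088·-0.962 = -2983.523672
x = (-7178.675646·-32.156 − -70.088·-1270.640169) / -2983.523672 = -47.521281
y = (90.686·-1270.640169 − -7178.675646·-0.962) / -2983.523672 = 40.936548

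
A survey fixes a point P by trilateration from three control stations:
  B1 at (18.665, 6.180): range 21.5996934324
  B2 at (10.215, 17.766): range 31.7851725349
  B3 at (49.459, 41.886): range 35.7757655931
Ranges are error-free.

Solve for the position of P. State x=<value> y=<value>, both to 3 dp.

x=40.235 y=7.320

eq1: (x − 18.665)² + (y − 6.180)² = 21.5996934324²
eq2: (x − 10.215)² + (y − 17.766)² = 31.7851725349²
eq3: (x − 49.459)² + (y − 41.886)² = 35.7757655931²
eq3−eq1, eq3−eq2 (x²,y² cancel):
  -61.588·x − 71.412·y = -3000.696405
  -78.488·x − 48.240·y = -3511.044485
det = -61.588·-48.240 − -71.412·-78.488 = -2633.979936
x = (-3000.696405·-48.240 − -71.412·-3511.044485) / -2633.979936 = 40.234594
y = (-61.588·-3511.044485 − -3000.696405·-78.488) / -2633.979936 = 7.319893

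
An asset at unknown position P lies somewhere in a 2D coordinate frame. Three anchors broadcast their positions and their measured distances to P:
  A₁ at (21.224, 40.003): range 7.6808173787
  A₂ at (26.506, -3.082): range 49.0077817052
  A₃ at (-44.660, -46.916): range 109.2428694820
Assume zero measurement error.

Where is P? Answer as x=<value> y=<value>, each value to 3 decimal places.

x=15.046 y=44.567

eq1: (x − 21.224)² + (y − 40.003)² = 7.6808173787²
eq2: (x − 26.506)² + (y + 3.082)² = 49.0077817052²
eq3: (x + 44.660)² + (y + 46.916)² = 109.2428694820²
eq2−eq1, eq2−eq3 (x²,y² cancel):
  -10.564·x + 86.170·y = 3681.399137
  -142.332·x − 87.668·y = -6048.681969
det = -10.564·-87.668 − 86.170·-142.332 = 13190.873192
x = (3681.399137·-87.668 − 86.170·-6048.681969) / 13190.873192 = 15.046314
y = (-10.564·-6048.681969 − 3681.399137·-142.332) / 13190.873192 = 44.567116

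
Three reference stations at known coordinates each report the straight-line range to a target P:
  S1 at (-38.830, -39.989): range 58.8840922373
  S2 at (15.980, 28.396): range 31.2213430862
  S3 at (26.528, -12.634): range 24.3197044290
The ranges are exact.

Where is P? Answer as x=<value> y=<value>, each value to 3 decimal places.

x=5.219 y=-0.912

eq1: (x + 38.830)² + (y + 39.989)² = 58.8840922373²
eq2: (x − 15.980)² + (y − 28.396)² = 31.2213430862²
eq3: (x − 26.528)² + (y + 12.634)² = 24.3197044290²
eq3−eq2, eq3−eq1 (x²,y² cancel):
  -21.096·x + 82.060·y = -184.983765
  -130.716·x − 54.710·y = -632.352014
det = -21.096·-54.710 − 82.060·-130.716 = 11880.717120
x = (-184.983765·-54.710 − 82.060·-632.352014) / 11880.717120 = 5.219489
y = (-21.096·-632.352014 − -184.983765·-130.716) / 11880.717120 = -0.912423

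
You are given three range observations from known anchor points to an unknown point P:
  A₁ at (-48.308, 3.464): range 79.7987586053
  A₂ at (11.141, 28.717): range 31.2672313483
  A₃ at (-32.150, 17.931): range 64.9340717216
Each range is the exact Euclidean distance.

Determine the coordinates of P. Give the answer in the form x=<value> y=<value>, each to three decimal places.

eq1: (x + 48.308)² + (y − 3.464)² = 79.7987586053²
eq2: (x − 11.141)² + (y − 28.717)² = 31.2672313483²
eq3: (x + 32.150)² + (y − 17.931)² = 64.9340717216²
eq1−eq3, eq1−eq2 (x²,y² cancel):
  32.316·x + 28.934·y = 1160.889306
  118.898·x + 50.506·y = 3993.327929
det = 32.316·50.506 − 28.934·118.898 = -1808.042836
x = (1160.889306·50.506 − 28.934·3993.327929) / -1808.042836 = 31.476619
y = (32.316·3993.327929 − 1160.889306·118.898) / -1808.042836 = 4.966161

x=31.477 y=4.966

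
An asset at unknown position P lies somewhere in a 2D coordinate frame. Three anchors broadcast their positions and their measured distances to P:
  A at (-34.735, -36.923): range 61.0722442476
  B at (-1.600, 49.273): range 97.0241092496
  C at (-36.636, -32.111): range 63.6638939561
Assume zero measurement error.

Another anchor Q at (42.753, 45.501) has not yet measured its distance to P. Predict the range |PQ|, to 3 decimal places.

eq1: (x + 34.735)² + (y + 36.923)² = 61.0722442476²
eq2: (x + 1.600)² + (y − 49.273)² = 97.0241092496²
eq3: (x + 36.636)² + (y + 32.111)² = 63.6638939561²
eq3−eq2, eq3−eq1 (x²,y² cancel):
  70.072·x + 162.768·y = -5303.510670
  3.802·x − 9.624·y = 519.787713
det = 70.072·-9.624 − 162.768·3.802 = -1293.216864
x = (-5303.510670·-9.624 − 162.768·519.787713) / -1293.216864 = 25.953744
y = (70.072·519.787713 − -5303.510670·3.802) / -1293.216864 = -43.756398
|P − Q| = √((25.953744 − 42.753)² + (-43.756398 − 45.501)²) = 90.824546

90.825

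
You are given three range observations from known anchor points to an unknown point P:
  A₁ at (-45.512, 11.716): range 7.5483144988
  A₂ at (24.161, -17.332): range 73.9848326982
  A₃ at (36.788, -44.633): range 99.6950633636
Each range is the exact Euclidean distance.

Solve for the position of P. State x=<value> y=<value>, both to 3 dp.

x=-40.977 y=17.750

eq1: (x + 45.512)² + (y − 11.716)² = 7.5483144988²
eq2: (x − 24.161)² + (y + 17.332)² = 73.9848326982²
eq3: (x − 36.788)² + (y + 44.633)² = 99.6950633636²
eq2−eq3, eq2−eq1 (x²,y² cancel):
  25.254·x − 54.602·y = -2004.040702
  -139.346·x + 58.096·y = 6741.233073
det = 25.254·58.096 − -54.602·-139.346 = -6141.413908
x = (-2004.040702·58.096 − -54.602·6741.233073) / -6141.413908 = -40.977219
y = (25.254·6741.233073 − -2004.040702·-139.346) / -6141.413908 = 17.750303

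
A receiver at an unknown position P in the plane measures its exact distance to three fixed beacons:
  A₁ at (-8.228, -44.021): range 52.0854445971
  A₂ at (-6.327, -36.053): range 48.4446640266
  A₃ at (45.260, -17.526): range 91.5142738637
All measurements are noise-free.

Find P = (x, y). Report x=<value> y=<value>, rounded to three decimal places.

x=-45.746 y=-7.892

eq1: (x + 8.228)² + (y + 44.021)² = 52.0854445971²
eq2: (x + 6.327)² + (y + 36.053)² = 48.4446640266²
eq3: (x − 45.260)² + (y + 17.526)² = 91.5142738637²
eq3−eq2, eq3−eq1 (x²,y² cancel):
  -103.174·x − 37.054·y = 5012.198310
  -106.976·x − 52.990·y = 5311.888931
det = -103.174·-52.990 − -37.054·-106.976 = 1503.301556
x = (5012.198310·-52.990 − -37.054·5311.888931) / 1503.301556 = -45.745749
y = (-103.174·5311.888931 − 5012.198310·-106.976) / 1503.301556 = -7.891898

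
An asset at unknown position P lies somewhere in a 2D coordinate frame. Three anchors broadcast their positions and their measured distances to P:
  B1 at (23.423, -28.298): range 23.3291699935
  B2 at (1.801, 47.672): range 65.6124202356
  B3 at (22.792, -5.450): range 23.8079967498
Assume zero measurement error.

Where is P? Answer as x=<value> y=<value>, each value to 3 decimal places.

eq1: (x − 23.423)² + (y + 28.298)² = 23.3291699935²
eq2: (x − 1.801)² + (y − 47.672)² = 65.6124202356²
eq3: (x − 22.792)² + (y + 5.450)² = 23.8079967498²
eq1−eq2, eq1−eq3 (x²,y² cancel):
  -43.244·x + 151.940·y = -2834.290065
  -1.262·x + 45.696·y = -822.806506
det = -43.244·45.696 − 151.940·-1.262 = -1784.329544
x = (-2834.290065·45.696 − 151.940·-822.806506) / -1784.329544 = 2.521114
y = (-43.244·-822.806506 − -2834.290065·-1.262) / -1784.329544 = -17.936468

x=2.521 y=-17.936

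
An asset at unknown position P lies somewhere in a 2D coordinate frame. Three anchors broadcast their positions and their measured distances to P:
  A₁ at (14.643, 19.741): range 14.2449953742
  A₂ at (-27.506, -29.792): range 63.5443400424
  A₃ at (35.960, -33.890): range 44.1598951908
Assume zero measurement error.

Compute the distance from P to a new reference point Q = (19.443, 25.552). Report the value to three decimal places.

17.566

eq1: (x − 14.643)² + (y − 19.741)² = 14.2449953742²
eq2: (x + 27.506)² + (y + 29.792)² = 63.5443400424²
eq3: (x − 35.960)² + (y + 33.890)² = 44.1598951908²
eq2−eq1, eq2−eq3 (x²,y² cancel):
  84.298·x + 99.066·y = 2794.944488
  126.932·x − 8.196·y = 2885.297208
det = 84.298·-8.196 − 99.066·126.932 = -13265.551920
x = (2794.944488·-8.196 − 99.066·2885.297208) / -13265.551920 = 23.273982
y = (84.298·2885.297208 − 2794.944488·126.932) / -13265.551920 = 8.408479
|P − Q| = √((23.273982 − 19.443)² + (8.408479 − 25.552)²) = 17.566353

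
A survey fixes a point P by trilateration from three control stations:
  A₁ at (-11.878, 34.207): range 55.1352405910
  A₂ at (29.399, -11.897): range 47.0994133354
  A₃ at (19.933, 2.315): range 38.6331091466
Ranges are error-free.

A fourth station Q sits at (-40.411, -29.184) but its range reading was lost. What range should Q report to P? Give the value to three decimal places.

104.309

eq1: (x + 11.878)² + (y − 34.207)² = 55.1352405910²
eq2: (x − 29.399)² + (y + 11.897)² = 47.0994133354²
eq3: (x − 19.933)² + (y − 2.315)² = 38.6331091466²
eq3−eq2, eq3−eq1 (x²,y² cancel):
  18.932·x − 28.424·y = -122.681518
  -63.622·x + 63.784·y = -638.855614
det = 18.932·63.784 − -28.424·-63.622 = -600.833040
x = (-122.681518·63.784 − -28.424·-638.855614) / -600.833040 = 43.246540
y = (18.932·-638.855614 − -122.681518·-63.622) / -600.833040 = 33.120778
|P − Q| = √((43.246540 − -40.411)² + (33.120778 − -29.184)²) = 104.309488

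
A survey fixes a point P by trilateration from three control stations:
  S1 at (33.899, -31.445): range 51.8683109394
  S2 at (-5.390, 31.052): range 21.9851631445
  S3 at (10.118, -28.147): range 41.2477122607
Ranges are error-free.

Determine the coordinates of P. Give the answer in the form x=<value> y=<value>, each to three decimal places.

eq1: (x − 33.899)² + (y + 31.445)² = 51.8683109394²
eq2: (x + 5.390)² + (y − 31.052)² = 21.9851631445²
eq3: (x − 10.118)² + (y + 28.147)² = 41.2477122607²
eq1−eq3, eq1−eq2 (x²,y² cancel):
  -47.562·x + 6.596·y = -254.354780
  -78.578·x + 124.994·y = 1062.322859
det = -47.562·124.994 − 6.596·-78.578 = -5426.664140
x = (-254.354780·124.994 − 6.596·1062.322859) / -5426.664140 = 7.149863
y = (-47.562·1062.322859 − -254.354780·-78.578) / -5426.664140 = 12.993782

x=7.150 y=12.994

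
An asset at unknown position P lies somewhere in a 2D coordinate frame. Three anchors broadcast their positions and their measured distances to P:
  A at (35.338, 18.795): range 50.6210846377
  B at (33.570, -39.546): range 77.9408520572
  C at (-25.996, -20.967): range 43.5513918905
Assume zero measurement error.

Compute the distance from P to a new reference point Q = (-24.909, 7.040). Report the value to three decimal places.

17.181

eq1: (x − 35.338)² + (y − 18.795)² = 50.6210846377²
eq2: (x − 33.570)² + (y + 39.546)² = 77.9408520572²
eq3: (x + 25.996)² + (y + 20.967)² = 43.5513918905²
eq3−eq1, eq3−eq2 (x²,y² cancel):
  122.668·x + 79.524·y = -179.151310
  119.132·x − 37.158·y = -2602.628773
det = 122.668·-37.158 − 79.524·119.132 = -14031.950712
x = (-179.151310·-37.158 − 79.524·-2602.628773) / -14031.950712 = -15.224423
y = (122.668·-2602.628773 − -179.151310·119.132) / -14031.950712 = 21.231304
|P − Q| = √((-15.224423 − -24.909)² + (21.231304 − 7.040)²) = 17.180924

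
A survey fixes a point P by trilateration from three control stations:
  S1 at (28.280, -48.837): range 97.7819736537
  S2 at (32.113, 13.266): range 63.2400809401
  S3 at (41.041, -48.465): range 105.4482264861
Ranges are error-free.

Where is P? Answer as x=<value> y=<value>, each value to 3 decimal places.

x=-28.697 y=30.630

eq1: (x − 28.280)² + (y + 48.837)² = 97.7819736537²
eq2: (x − 32.113)² + (y − 13.266)² = 63.2400809401²
eq3: (x − 41.041)² + (y + 48.465)² = 105.4482264861²
eq2−eq1, eq2−eq3 (x²,y² cancel):
  -7.666·x − 124.206·y = -3584.427090
  17.856·x − 123.462·y = -4294.032251
det = -7.666·-123.462 − -124.206·17.856 = 3164.282028
x = (-3584.427090·-123.462 − -124.206·-4294.032251) / 3164.282028 = -28.696567
y = (-7.666·-4294.032251 − -3584.427090·17.856) / 3164.282028 = 30.629881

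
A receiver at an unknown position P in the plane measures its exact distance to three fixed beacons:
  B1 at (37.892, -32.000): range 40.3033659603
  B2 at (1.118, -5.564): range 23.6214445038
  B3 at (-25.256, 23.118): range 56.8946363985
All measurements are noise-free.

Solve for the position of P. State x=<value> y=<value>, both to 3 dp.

eq1: (x − 37.892)² + (y + 32.000)² = 40.3033659603²
eq2: (x − 1.118)² + (y + 5.564)² = 23.6214445038²
eq3: (x + 25.256)² + (y − 23.118)² = 56.8946363985²
eq1−eq2, eq1−eq3 (x²,y² cancel):
  -73.548·x + 52.872·y = -1361.206977
  -126.296·x + 110.236·y = -2900.134547
det = -73.548·110.236 − 52.872·-126.296 = -1430.115216
x = (-1361.206977·110.236 − 52.872·-2900.134547) / -1430.115216 = -2.294851
y = (-73.548·-2900.134547 − -1361.206977·-126.296) / -1430.115216 = -28.937598

x=-2.295 y=-28.938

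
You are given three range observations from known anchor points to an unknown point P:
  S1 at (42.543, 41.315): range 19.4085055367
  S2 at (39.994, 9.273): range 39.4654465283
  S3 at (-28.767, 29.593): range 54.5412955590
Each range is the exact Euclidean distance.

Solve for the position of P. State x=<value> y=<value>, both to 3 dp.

x=23.514 y=45.133

eq1: (x − 42.543)² + (y − 41.315)² = 19.4085055367²
eq2: (x − 39.994)² + (y − 9.273)² = 39.4654465283²
eq3: (x + 28.767)² + (y − 29.593)² = 54.5412955590²
eq1−eq2, eq1−eq3 (x²,y² cancel):
  -5.098·x − 64.084·y = -3012.158892
  -142.620·x − 23.444·y = -4411.612970
det = -5.098·-23.444 − -64.084·-142.620 = -9020.142568
x = (-3012.158892·-23.444 − -64.084·-4411.612970) / -9020.142568 = 23.513681
y = (-5.098·-4411.612970 − -3012.158892·-142.620) / -9020.142568 = 45.132734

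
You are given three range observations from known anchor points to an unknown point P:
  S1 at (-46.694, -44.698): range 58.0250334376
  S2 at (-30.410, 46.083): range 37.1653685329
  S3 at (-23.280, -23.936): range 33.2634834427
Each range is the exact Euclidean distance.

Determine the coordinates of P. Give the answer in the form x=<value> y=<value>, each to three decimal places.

x=-25.359 y=9.262

eq1: (x + 46.694)² + (y + 44.698)² = 58.0250334376²
eq2: (x + 30.410)² + (y − 46.083)² = 37.1653685329²
eq3: (x + 23.280)² + (y + 23.936)² = 33.2634834427²
eq1−eq2, eq1−eq3 (x²,y² cancel):
  32.568·x + 181.562·y = 855.810036
  46.828·x + 41.524·y = -802.905169
det = 32.568·41.524 − 181.562·46.828 = -7149.831704
x = (855.810036·41.524 − 181.562·-802.905169) / -7149.831704 = -25.359160
y = (32.568·-802.905169 − 855.810036·46.828) / -7149.831704 = 9.262440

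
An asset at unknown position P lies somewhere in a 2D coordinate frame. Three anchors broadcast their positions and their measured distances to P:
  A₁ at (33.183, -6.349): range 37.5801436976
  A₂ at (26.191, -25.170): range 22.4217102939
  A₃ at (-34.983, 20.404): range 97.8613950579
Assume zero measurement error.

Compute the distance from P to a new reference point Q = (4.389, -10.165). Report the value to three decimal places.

eq1: (x − 33.183)² + (y + 6.349)² = 37.5801436976²
eq2: (x − 26.191)² + (y + 25.170)² = 22.4217102939²
eq3: (x + 34.983)² + (y − 20.404)² = 97.8613950579²
eq3−eq1, eq3−eq2 (x²,y² cancel):
  136.332·x − 53.506·y = 7665.873227
  122.348·x − 91.148·y = 8753.483426
det = 136.332·-91.148 − -53.506·122.348 = -5880.037048
x = (7665.873227·-91.148 − -53.506·8753.483426) / -5880.037048 = 39.177496
y = (136.332·8753.483426 − 7665.873227·122.348) / -5880.037048 = -43.447965
|P − Q| = √((39.177496 − 4.389)² + (-43.447965 − -10.165)²) = 48.145563

48.146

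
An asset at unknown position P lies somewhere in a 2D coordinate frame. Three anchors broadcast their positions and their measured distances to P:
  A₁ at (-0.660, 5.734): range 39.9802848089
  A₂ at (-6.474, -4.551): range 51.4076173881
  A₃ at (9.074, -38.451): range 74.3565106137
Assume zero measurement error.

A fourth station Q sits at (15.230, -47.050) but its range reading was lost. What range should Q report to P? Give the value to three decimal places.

81.493

eq1: (x + 0.660)² + (y − 5.734)² = 39.9802848089²
eq2: (x + 6.474)² + (y + 4.551)² = 51.4076173881²
eq3: (x − 9.074)² + (y + 38.451)² = 74.3565106137²
eq1−eq2, eq1−eq3 (x²,y² cancel):
  -11.628·x − 20.570·y = -1015.010031
  19.468·x − 88.370·y = -2402.964976
det = -11.628·-88.370 − -20.570·19.468 = 1428.023120
x = (-1015.010031·-88.370 − -20.570·-2402.964976) / 1428.023120 = 28.198036
y = (-11.628·-2402.964976 − -1015.010031·19.468) / 1428.023120 = 33.404145
|P − Q| = √((28.198036 − 15.230)² + (33.404145 − -47.050)²) = 81.492573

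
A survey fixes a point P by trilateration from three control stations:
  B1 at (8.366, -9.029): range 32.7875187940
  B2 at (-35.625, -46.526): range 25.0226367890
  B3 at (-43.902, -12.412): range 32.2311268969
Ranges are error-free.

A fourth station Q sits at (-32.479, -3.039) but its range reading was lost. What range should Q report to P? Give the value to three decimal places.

eq1: (x − 8.366)² + (y + 9.029)² = 32.7875187940²
eq2: (x + 35.625)² + (y + 46.526)² = 25.0226367890²
eq3: (x + 43.902)² + (y + 12.412)² = 32.2311268969²
eq1−eq2, eq1−eq3 (x²,y² cancel):
  -87.982·x − 74.994·y = 3731.185541
  -104.536·x − 6.766·y = 1966.106399
det = -87.982·-6.766 − -74.994·-104.536 = -7244.286572
x = (3731.185541·-6.766 − -74.994·1966.106399) / -7244.286572 = -16.868601
y = (-87.982·1966.106399 − 3731.185541·-104.536) / -7244.286572 = -29.963094
|P − Q| = √((-16.868601 − -32.479)² + (-29.963094 − -3.039)²) = 31.122201

31.122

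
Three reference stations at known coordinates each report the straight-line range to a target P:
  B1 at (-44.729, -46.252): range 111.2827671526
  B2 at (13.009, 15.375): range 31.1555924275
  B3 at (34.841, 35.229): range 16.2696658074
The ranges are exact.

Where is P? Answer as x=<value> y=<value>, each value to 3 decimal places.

eq1: (x + 44.729)² + (y + 46.252)² = 111.2827671526²
eq2: (x − 13.009)² + (y − 15.375)² = 31.1555924275²
eq3: (x − 34.841)² + (y − 35.229)² = 16.2696658074²
eq1−eq3, eq1−eq2 (x²,y² cancel):
  159.140·x + 162.962·y = 10434.199017
  115.476·x + 123.254·y = 7678.877087
det = 159.140·123.254 − 162.962·115.476 = 796.441648
x = (10434.199017·123.254 − 162.962·7678.877087) / 796.441648 = 43.558242
y = (159.140·7678.877087 − 10434.199017·115.476) / 796.441648 = 21.491761

x=43.558 y=21.492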